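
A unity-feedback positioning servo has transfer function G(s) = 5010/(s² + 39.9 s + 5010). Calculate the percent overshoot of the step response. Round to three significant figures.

%OS ≈ 39.7%

ω_n = √5010 = 70.8 rad/s; ζ = 39.9/(2·70.8) = 0.282.
%OS = 100 e^{−πζ/√(1−ζ²)} with ζ = 0.282 gives 39.7%.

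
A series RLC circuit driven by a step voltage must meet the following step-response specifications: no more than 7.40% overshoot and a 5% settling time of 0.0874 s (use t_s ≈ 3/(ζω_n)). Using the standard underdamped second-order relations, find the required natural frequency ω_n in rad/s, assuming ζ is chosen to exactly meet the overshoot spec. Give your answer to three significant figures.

ω_n ≈ 53.8 rad/s

Inverting the overshoot relation: ζ = |ln 0.0740|/√(π² + ln²0.0740) = 0.638.
From t_s ≈ 3/(ζω_n): ω_n = 3/(ζ·t_s) = 3/(0.638·0.0874) = 53.8 rad/s.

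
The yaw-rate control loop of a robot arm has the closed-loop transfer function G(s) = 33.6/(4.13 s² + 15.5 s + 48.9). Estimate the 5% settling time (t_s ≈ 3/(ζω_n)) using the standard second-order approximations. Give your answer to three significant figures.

Dividing through by 4.13: denominator becomes s² + 3.753 s + 11.84.
So ω_n = √11.84 = 3.44 rad/s and ζ = 3.753/(2·3.44) = 0.545.
t_s ≈ 3/(ζω_n) = 1.60 s.

t_s ≈ 1.60 s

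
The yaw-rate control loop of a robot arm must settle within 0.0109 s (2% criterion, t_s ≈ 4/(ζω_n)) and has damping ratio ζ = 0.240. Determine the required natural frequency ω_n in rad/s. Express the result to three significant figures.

ω_n ≈ 1530 rad/s

Rearranging t_s ≈ 4/(ζω_n) gives ω_n = 4/(ζ·t_s) = 4/(0.240 × 0.0109) = 1530 rad/s.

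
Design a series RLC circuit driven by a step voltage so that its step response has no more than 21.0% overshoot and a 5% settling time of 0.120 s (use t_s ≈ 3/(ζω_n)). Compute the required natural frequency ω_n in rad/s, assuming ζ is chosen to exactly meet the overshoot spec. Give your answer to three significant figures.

ω_n ≈ 56.2 rad/s

From %OS = 100·exp(−πζ/√(1−ζ²)), invert to get ζ = −ln(OS)/√(π² + ln²(OS)) with OS = 0.210.
−ln 0.210 = 1.561, so ζ = 1.561/√(π² + 2.436) = 0.445.
From t_s ≈ 3/(ζω_n): ω_n = 3/(ζ·t_s) = 3/(0.445·0.120) = 56.2 rad/s.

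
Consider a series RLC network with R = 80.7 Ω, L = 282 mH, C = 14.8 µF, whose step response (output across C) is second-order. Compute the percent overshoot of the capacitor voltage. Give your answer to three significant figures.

%OS ≈ 38.3%

For a series RLC circuit (capacitor voltage as output), ω_n = 1/√(LC) = 1/√(282 mH · 14.8 µF) = 489 rad/s.
ζ = (R/2)·√(C/L) = (80.7/2)·√(14.8 µF/282 mH) = 0.292.
%OS = 100 e^{−πζ/√(1−ζ²)} with ζ = 0.292 gives 38.3%.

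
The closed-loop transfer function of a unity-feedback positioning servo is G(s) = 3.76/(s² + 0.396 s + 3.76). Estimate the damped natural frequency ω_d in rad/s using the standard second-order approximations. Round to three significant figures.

Comparing the denominator to s² + 2ζω_n s + ω_n²: ω_n = √3.76 = 1.94 rad/s, and 2ζω_n = 0.396 so ζ = 0.396/(2·1.94) = 0.102.
ω_d = 1.94·√(1 − 0.102²) = 1.93 rad/s.

ω_d ≈ 1.93 rad/s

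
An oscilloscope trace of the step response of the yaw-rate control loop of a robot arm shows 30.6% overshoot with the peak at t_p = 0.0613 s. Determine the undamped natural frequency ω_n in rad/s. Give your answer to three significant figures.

ζ from %OS: ζ = |ln 0.306|/√(π²+ln²0.306) = 0.353.
t_p = π/ω_d ⇒ ω_d = 51.2 rad/s; then ω_n = ω_d/√(1−ζ²) = 54.8 rad/s.

ω_n ≈ 54.8 rad/s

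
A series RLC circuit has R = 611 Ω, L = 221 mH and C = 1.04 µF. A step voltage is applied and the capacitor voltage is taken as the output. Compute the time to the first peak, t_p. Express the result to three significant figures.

For a series RLC circuit (capacitor voltage as output), ω_n = 1/√(LC) = 1/√(221 mH · 1.04 µF) = 2090 rad/s.
ζ = (R/2)·√(C/L) = (611/2)·√(1.04 µF/221 mH) = 0.663.
The damped frequency ω_d = ω_n√(1−ζ²) = 1560 rad/s. t_p = π/ω_d = 0.00201 s.

t_p ≈ 0.00201 s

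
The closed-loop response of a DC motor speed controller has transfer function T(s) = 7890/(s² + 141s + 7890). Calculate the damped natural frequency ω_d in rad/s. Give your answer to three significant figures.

Comparing the denominator to s² + 2ζω_n s + ω_n²: ω_n = √7890 = 88.8 rad/s, and 2ζω_n = 141 so ζ = 141/(2·88.8) = 0.794.
ω_d = ω_n√(1−ζ²) = 54.0 rad/s.

ω_d ≈ 54.0 rad/s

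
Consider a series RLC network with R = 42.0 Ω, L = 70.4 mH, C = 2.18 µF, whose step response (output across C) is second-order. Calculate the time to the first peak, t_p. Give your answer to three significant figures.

t_p ≈ 0.00124 s

For a series RLC circuit (capacitor voltage as output), ω_n = 1/√(LC) = 1/√(70.4 mH · 2.18 µF) = 2550 rad/s.
ζ = (R/2)·√(C/L) = (42.0/2)·√(2.18 µF/70.4 mH) = 0.117.
ω_d = 2550·√(1 − 0.117²) = 2540 rad/s. t_p = π/ω_d = 0.00124 s.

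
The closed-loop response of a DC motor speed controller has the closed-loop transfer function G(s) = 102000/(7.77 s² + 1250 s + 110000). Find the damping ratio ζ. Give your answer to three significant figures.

ζ ≈ 0.676

Dividing through by 7.77: denominator becomes s² + 160.9 s + 14160.
So ω_n = √14160 = 119 rad/s and ζ = 160.9/(2·119) = 0.676.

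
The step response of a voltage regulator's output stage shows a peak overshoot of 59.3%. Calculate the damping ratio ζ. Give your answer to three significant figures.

ζ ≈ 0.164

From %OS = 100·exp(−πζ/√(1−ζ²)), invert to get ζ = −ln(OS)/√(π² + ln²(OS)) with OS = 0.593.
−ln 0.593 = 0.5226, so ζ = 0.5226/√(π² + 0.2731) = 0.164.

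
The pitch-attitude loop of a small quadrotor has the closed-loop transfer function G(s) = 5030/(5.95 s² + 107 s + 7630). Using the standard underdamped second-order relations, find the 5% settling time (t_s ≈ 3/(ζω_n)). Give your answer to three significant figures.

Dividing through by 5.95: denominator becomes s² + 17.98 s + 1282.
So ω_n = √1282 = 35.8 rad/s and ζ = 17.98/(2·35.8) = 0.251.
t_s ≈ 3/(ζω_n) = 0.334 s.

t_s ≈ 0.334 s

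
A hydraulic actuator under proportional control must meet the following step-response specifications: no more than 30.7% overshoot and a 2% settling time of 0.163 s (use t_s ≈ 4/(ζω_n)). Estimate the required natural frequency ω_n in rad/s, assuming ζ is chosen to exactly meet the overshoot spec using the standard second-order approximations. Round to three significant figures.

ω_n ≈ 69.7 rad/s

ζ = −ln(OS)/√(π² + (ln OS)²). With OS = 0.307, ln OS = −1.181 and ζ = 1.181/3.356 = 0.352.
Then ω_n = 4/(ζ t_s) = 4/(0.352 × 0.163) = 69.7 rad/s.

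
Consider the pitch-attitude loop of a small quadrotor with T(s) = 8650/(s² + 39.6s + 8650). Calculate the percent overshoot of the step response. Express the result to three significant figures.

%OS ≈ 50.4%

Matching coefficients with s² + 2ζω_n s + ω_n² gives ω_n² = 8650 ⇒ ω_n = 93.0 rad/s, and ζ = 39.6/(2ω_n) = 0.213.
%OS = 100 e^{−πζ/√(1−ζ²)} with ζ = 0.213 gives 50.4%.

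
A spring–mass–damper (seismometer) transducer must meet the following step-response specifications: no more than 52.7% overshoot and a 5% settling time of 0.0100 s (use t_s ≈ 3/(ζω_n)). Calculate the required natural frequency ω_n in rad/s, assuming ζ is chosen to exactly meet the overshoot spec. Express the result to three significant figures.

ω_n ≈ 1500 rad/s

From %OS = 100·exp(−πζ/√(1−ζ²)), invert to get ζ = −ln(OS)/√(π² + ln²(OS)) with OS = 0.527.
−ln 0.527 = 0.6406, so ζ = 0.6406/√(π² + 0.4103) = 0.200.
Then ω_n = 3/(ζ t_s) = 3/(0.200 × 0.0100) = 1500 rad/s.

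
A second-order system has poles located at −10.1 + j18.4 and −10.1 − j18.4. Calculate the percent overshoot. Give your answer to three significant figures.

%OS ≈ 17.8%

With σ = 10.1, ω_d = 18.4: ω_n = √(σ²+ω_d²) = 21.0 rad/s, ζ = σ/ω_n = 0.481.
Overshoot: exp(−π·0.481/√(1−0.481²)) = 0.178, i.e. 17.8%.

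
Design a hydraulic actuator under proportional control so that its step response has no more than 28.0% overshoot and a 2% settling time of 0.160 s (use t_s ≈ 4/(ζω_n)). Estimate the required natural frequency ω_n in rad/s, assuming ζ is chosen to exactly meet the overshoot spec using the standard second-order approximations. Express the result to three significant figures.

ω_n ≈ 66.6 rad/s

From %OS = 100·exp(−πζ/√(1−ζ²)), invert to get ζ = −ln(OS)/√(π² + ln²(OS)) with OS = 0.280.
−ln 0.280 = 1.273, so ζ = 1.273/√(π² + 1.620) = 0.376.
Then ω_n = 4/(ζ t_s) = 4/(0.376 × 0.160) = 66.6 rad/s.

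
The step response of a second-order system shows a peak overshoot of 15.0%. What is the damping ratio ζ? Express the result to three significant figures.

ζ ≈ 0.517

Inverting the overshoot relation: ζ = |ln 0.150|/√(π² + ln²0.150) = 0.517.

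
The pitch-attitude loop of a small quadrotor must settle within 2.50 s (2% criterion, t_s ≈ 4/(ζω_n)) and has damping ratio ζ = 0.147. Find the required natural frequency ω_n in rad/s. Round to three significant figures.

ω_n ≈ 10.9 rad/s

Rearranging t_s ≈ 4/(ζω_n) gives ω_n = 4/(ζ·t_s) = 4/(0.147 × 2.50) = 10.9 rad/s.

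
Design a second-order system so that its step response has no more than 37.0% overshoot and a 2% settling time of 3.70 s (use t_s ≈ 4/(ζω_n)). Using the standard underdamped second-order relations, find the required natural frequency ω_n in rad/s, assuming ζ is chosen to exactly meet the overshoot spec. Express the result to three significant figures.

ω_n ≈ 3.58 rad/s

Inverting the overshoot relation: ζ = |ln 0.370|/√(π² + ln²0.370) = 0.302.
Then ω_n = 4/(ζ t_s) = 4/(0.302 × 3.70) = 3.58 rad/s.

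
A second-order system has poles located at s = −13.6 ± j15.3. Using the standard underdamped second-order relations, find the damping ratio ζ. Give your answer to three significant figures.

ζ ≈ 0.664

The poles are at −σ ± jω_d with σ = 13.6 and ω_d = 15.3, so ω_n = √(σ²+ω_d²) = 20.5 rad/s and ζ = σ/ω_n = 0.664.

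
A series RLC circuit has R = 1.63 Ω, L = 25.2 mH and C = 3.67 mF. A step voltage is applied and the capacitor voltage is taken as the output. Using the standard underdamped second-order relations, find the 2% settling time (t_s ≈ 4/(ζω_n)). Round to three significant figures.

For a series RLC circuit (capacitor voltage as output), ω_n = 1/√(LC) = 1/√(25.2 mH · 3.67 mF) = 104 rad/s.
ζ = (R/2)·√(C/L) = (1.63/2)·√(3.67 mF/25.2 mH) = 0.311.
t_s ≈ 4/(ζω_n) = 0.124 s.

t_s ≈ 0.124 s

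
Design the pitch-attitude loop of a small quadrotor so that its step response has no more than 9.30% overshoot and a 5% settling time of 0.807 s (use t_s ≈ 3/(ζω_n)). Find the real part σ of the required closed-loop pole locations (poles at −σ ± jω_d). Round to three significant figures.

σ ≈ 3.72

The settling-time spec alone fixes σ = ζω_n = 3/t_s = 3/0.807 = 3.72.
(Overshoot then fixes ζ = 0.603 and hence ω_d = σ·√(1−ζ²)/ζ = 4.92 rad/s.)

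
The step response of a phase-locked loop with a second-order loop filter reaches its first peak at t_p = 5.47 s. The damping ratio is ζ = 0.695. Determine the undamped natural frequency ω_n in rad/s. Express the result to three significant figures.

ω_n ≈ 0.799 rad/s

Peak time t_p = π/ω_d, so ω_d = π/t_p = π/5.47 = 0.574 rad/s.
ω_n = ω_d/√(1−ζ²) = 0.574/√0.517 = 0.799 rad/s.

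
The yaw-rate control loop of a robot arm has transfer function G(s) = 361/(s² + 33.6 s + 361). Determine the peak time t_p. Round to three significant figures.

t_p ≈ 0.354 s

ω_n = √361 = 19.0 rad/s; ζ = 33.6/(2·19.0) = 0.884.
The damped frequency ω_d = ω_n√(1−ζ²) = 8.87 rad/s. Then t_p = π/ω_d = 0.354 s.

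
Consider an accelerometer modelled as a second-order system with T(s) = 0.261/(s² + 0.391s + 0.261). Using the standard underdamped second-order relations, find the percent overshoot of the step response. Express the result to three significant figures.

%OS ≈ 27.2%

ω_n = √0.261 = 0.511 rad/s; ζ = 0.391/(2·0.511) = 0.383.
Overshoot: exp(−π·0.383/√(1−0.383²)) = 0.272, i.e. 27.2%.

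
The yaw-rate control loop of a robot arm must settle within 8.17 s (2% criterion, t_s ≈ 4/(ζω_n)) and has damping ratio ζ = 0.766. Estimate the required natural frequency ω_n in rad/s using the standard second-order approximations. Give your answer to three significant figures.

ω_n ≈ 0.639 rad/s

Rearranging t_s ≈ 4/(ζω_n) gives ω_n = 4/(ζ·t_s) = 4/(0.766 × 8.17) = 0.639 rad/s.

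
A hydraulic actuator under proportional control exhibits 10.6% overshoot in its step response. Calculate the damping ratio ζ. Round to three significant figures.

ζ = −ln(OS)/√(π² + (ln OS)²). With OS = 0.106, ln OS = −2.244 and ζ = 2.244/3.861 = 0.581.

ζ ≈ 0.581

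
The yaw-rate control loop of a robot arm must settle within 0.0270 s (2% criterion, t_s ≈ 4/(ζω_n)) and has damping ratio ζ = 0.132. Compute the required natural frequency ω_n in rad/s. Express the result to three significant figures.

Rearranging t_s ≈ 4/(ζω_n) gives ω_n = 4/(ζ·t_s) = 4/(0.132 × 0.0270) = 1120 rad/s.

ω_n ≈ 1120 rad/s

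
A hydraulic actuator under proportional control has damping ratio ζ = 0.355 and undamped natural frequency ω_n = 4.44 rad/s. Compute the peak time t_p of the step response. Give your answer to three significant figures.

The damped frequency is ω_d = ω_n√(1−ζ²) = 4.44·√(1−0.126) = 4.15 rad/s.
Peak time t_p = π/ω_d = π/4.15 = 0.757 s.

t_p ≈ 0.757 s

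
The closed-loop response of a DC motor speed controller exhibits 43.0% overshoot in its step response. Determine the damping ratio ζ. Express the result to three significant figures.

ζ ≈ 0.259

ζ = −ln(OS)/√(π² + (ln OS)²). With OS = 0.430, ln OS = −0.8440 and ζ = 0.8440/3.253 = 0.259.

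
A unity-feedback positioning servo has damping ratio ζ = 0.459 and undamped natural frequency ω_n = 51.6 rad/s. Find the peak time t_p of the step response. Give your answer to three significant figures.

t_p ≈ 0.0685 s

The damped frequency is ω_d = ω_n√(1−ζ²) = 51.6·√(1−0.211) = 45.8 rad/s.
Peak time t_p = π/ω_d = π/45.8 = 0.0685 s.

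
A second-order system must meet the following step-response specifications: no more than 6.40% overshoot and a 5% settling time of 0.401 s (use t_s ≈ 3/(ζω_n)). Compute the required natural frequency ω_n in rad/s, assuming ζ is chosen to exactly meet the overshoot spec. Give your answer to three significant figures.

Inverting the overshoot relation: ζ = |ln 0.0640|/√(π² + ln²0.0640) = 0.659.
Then ω_n = 3/(ζ t_s) = 3/(0.659 × 0.401) = 11.4 rad/s.

ω_n ≈ 11.4 rad/s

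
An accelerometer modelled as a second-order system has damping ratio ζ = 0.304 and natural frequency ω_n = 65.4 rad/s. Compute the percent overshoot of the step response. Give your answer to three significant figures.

%OS ≈ 36.7%

For an underdamped second-order system, %OS = 100·exp(−πζ/√(1−ζ²)).
πζ/√(1−ζ²) = π·0.304/√(1−0.0924) = 1.002, so %OS = 100·e^(−1.002) = 36.7%.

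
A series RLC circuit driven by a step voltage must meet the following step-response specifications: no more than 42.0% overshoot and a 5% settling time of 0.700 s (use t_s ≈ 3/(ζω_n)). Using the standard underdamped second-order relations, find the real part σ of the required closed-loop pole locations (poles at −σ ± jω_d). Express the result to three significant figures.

The settling-time spec alone fixes σ = ζω_n = 3/t_s = 3/0.700 = 4.29.
(Overshoot then fixes ζ = 0.266 and hence ω_d = σ·√(1−ζ²)/ζ = 15.5 rad/s.)

σ ≈ 4.29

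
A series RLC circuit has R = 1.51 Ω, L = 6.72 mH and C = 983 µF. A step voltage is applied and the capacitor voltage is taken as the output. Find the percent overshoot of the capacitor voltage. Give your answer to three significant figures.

%OS ≈ 38.8%

For a series RLC circuit (capacitor voltage as output), ω_n = 1/√(LC) = 1/√(6.72 mH · 983 µF) = 389 rad/s.
ζ = (R/2)·√(C/L) = (1.51/2)·√(983 µF/6.72 mH) = 0.289.
%OS = 100 e^{−πζ/√(1−ζ²)} with ζ = 0.289 gives 38.8%.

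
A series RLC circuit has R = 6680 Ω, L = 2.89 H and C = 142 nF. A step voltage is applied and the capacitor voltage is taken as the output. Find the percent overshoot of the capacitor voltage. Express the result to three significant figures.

%OS ≈ 3.14%

For a series RLC circuit (capacitor voltage as output), ω_n = 1/√(LC) = 1/√(2.89 H · 142 nF) = 1560 rad/s.
ζ = (R/2)·√(C/L) = (6680/2)·√(142 nF/2.89 H) = 0.740.
%OS = 100 e^{−πζ/√(1−ζ²)} with ζ = 0.740 gives 3.14%.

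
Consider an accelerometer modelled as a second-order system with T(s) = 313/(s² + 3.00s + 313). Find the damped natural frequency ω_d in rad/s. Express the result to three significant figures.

Matching coefficients with s² + 2ζω_n s + ω_n² gives ω_n² = 313 ⇒ ω_n = 17.7 rad/s, and ζ = 3.00/(2ω_n) = 0.0848.
ω_d = 17.7·√(1 − 0.0848²) = 17.6 rad/s.

ω_d ≈ 17.6 rad/s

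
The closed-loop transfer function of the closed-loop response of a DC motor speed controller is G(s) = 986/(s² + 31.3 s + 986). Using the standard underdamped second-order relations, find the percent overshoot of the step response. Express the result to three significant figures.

Comparing the denominator to s² + 2ζω_n s + ω_n²: ω_n = √986 = 31.4 rad/s, and 2ζω_n = 31.3 so ζ = 31.3/(2·31.4) = 0.498.
%OS = 100 e^{−πζ/√(1−ζ²)} with ζ = 0.498 gives 16.4%.

%OS ≈ 16.4%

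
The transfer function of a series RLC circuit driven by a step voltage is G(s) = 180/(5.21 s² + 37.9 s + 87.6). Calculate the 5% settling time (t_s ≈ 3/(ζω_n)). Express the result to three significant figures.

Dividing through by 5.21: denominator becomes s² + 7.274 s + 16.81.
So ω_n = √16.81 = 4.10 rad/s and ζ = 7.274/(2·4.10) = 0.887.
t_s ≈ 3/(ζω_n) = 0.825 s.

t_s ≈ 0.825 s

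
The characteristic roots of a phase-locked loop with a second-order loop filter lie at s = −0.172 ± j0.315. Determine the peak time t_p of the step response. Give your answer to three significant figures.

t_p = π/ω_d with ω_d = 0.315 (the imaginary part), so t_p = 9.97 s.

t_p ≈ 9.97 s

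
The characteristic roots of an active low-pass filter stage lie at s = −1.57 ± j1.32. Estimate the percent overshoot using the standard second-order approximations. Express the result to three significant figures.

%OS ≈ 2.38%

The poles are at −σ ± jω_d with σ = 1.57 and ω_d = 1.32, so ω_n = √(σ²+ω_d²) = 2.05 rad/s and ζ = σ/ω_n = 0.765.
%OS = 100 e^{−πζ/√(1−ζ²)} with ζ = 0.765 gives 2.38%.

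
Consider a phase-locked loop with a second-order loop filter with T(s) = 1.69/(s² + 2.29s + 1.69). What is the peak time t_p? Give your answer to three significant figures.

t_p ≈ 5.10 s

Comparing the denominator to s² + 2ζω_n s + ω_n²: ω_n = √1.69 = 1.30 rad/s, and 2ζω_n = 2.29 so ζ = 2.29/(2·1.30) = 0.881.
The damped frequency ω_d = ω_n√(1−ζ²) = 0.616 rad/s. Then t_p = π/ω_d = 5.10 s.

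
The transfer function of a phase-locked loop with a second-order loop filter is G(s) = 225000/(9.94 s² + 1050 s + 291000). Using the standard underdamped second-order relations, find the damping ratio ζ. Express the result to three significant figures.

ζ ≈ 0.309

Dividing through by 9.94: denominator becomes s² + 105.6 s + 29280.
So ω_n = √29280 = 171 rad/s and ζ = 105.6/(2·171) = 0.309.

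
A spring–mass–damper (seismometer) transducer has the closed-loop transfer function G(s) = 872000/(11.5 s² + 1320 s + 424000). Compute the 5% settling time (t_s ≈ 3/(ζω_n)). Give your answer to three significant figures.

t_s ≈ 0.0523 s

Dividing through by 11.5: denominator becomes s² + 114.8 s + 36870.
So ω_n = √36870 = 192 rad/s and ζ = 114.8/(2·192) = 0.299.
t_s ≈ 3/(ζω_n) = 0.0523 s.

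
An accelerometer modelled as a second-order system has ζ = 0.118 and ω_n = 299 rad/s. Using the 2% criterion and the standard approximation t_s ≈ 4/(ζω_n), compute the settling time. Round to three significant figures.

t_s ≈ 4/(ζω_n) = 4/(0.118 × 299) = 0.113 s.

t_s ≈ 0.113 s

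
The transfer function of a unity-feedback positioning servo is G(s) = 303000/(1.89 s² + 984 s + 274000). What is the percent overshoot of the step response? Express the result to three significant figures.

%OS ≈ 5.27%

Dividing through by 1.89: denominator becomes s² + 520.6 s + 145000.
So ω_n = √145000 = 381 rad/s and ζ = 520.6/(2·381) = 0.684.
%OS = 100 e^{−πζ/√(1−ζ²)} with ζ = 0.684 gives 5.27%.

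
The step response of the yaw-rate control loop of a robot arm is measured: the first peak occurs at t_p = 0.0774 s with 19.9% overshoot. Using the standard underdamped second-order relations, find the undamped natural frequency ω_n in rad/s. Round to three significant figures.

ω_n ≈ 45.6 rad/s

From the overshoot, ζ = −ln(OS)/√(π²+ln²(OS)) = 0.457.
From t_p = π/ω_d, ω_d = π/0.0774 = 40.6 rad/s, so ω_n = ω_d/√(1−ζ²) = 45.6 rad/s.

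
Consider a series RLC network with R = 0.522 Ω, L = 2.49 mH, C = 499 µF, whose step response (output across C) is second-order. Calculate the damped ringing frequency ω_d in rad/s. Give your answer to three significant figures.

For a series RLC circuit (capacitor voltage as output), ω_n = 1/√(LC) = 1/√(2.49 mH · 499 µF) = 897 rad/s.
ζ = (R/2)·√(C/L) = (0.522/2)·√(499 µF/2.49 mH) = 0.117.
The damped frequency ω_d = ω_n√(1−ζ²) = 891 rad/s.

ω_d ≈ 891 rad/s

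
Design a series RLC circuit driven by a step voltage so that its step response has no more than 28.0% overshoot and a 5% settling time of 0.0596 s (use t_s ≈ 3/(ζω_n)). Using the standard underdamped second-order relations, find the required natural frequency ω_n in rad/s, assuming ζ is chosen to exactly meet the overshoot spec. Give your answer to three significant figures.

From %OS = 100·exp(−πζ/√(1−ζ²)), invert to get ζ = −ln(OS)/√(π² + ln²(OS)) with OS = 0.280.
−ln 0.280 = 1.273, so ζ = 1.273/√(π² + 1.620) = 0.376.
Then ω_n = 3/(ζ t_s) = 3/(0.376 × 0.0596) = 134 rad/s.

ω_n ≈ 134 rad/s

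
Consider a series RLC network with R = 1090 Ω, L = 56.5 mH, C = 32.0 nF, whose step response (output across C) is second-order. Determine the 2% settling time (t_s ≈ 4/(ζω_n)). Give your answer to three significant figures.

t_s ≈ 0.000415 s

For a series RLC circuit (capacitor voltage as output), ω_n = 1/√(LC) = 1/√(56.5 mH · 32.0 nF) = 23500 rad/s.
ζ = (R/2)·√(C/L) = (1090/2)·√(32.0 nF/56.5 mH) = 0.410.
t_s ≈ 4/(ζω_n) = 0.000415 s.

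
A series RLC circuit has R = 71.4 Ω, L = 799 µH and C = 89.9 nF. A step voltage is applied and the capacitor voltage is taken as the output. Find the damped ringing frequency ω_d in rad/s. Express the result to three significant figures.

ω_d ≈ 109000 rad/s

For a series RLC circuit (capacitor voltage as output), ω_n = 1/√(LC) = 1/√(799 µH · 89.9 nF) = 118000 rad/s.
ζ = (R/2)·√(C/L) = (71.4/2)·√(89.9 nF/799 µH) = 0.379.
The damped frequency ω_d = ω_n√(1−ζ²) = 109000 rad/s.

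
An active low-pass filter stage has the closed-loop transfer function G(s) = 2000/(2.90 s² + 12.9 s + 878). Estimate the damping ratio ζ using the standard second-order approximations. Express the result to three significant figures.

Dividing through by 2.90: denominator becomes s² + 4.448 s + 302.8.
So ω_n = √302.8 = 17.4 rad/s and ζ = 4.448/(2·17.4) = 0.128.

ζ ≈ 0.128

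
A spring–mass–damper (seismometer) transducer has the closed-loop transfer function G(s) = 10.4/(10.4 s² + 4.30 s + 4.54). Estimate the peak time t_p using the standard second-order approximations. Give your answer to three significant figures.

t_p ≈ 5.01 s

Dividing through by 10.4: denominator becomes s² + 0.4135 s + 0.4365.
So ω_n = √0.4365 = 0.661 rad/s and ζ = 0.4135/(2·0.661) = 0.313.
ω_d = 0.661·√(1 − 0.313²) = 0.628 rad/s. t_p = π/ω_d = 5.01 s.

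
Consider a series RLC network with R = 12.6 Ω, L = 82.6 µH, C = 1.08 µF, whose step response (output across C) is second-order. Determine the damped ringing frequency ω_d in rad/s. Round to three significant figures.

ω_d ≈ 73400 rad/s

For a series RLC circuit (capacitor voltage as output), ω_n = 1/√(LC) = 1/√(82.6 µH · 1.08 µF) = 106000 rad/s.
ζ = (R/2)·√(C/L) = (12.6/2)·√(1.08 µF/82.6 µH) = 0.720.
The damped frequency ω_d = ω_n√(1−ζ²) = 73400 rad/s.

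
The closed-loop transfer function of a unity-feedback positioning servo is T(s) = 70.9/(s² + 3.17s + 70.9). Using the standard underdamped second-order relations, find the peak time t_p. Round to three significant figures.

Matching coefficients with s² + 2ζω_n s + ω_n² gives ω_n² = 70.9 ⇒ ω_n = 8.42 rad/s, and ζ = 3.17/(2ω_n) = 0.188.
ω_d = ω_n√(1−ζ²) = 8.27 rad/s. Then t_p = π/ω_d = 0.380 s.

t_p ≈ 0.380 s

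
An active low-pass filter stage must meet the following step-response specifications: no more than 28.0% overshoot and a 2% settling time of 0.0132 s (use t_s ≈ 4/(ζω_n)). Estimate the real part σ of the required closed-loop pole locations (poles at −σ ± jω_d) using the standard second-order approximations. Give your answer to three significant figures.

σ ≈ 303

The settling-time spec alone fixes σ = ζω_n = 4/t_s = 4/0.0132 = 303.
(Overshoot then fixes ζ = 0.376 and hence ω_d = σ·√(1−ζ²)/ζ = 748 rad/s.)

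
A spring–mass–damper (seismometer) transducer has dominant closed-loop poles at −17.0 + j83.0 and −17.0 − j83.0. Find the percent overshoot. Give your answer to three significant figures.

With σ = 17.0, ω_d = 83.0: ω_n = √(σ²+ω_d²) = 84.7 rad/s, ζ = σ/ω_n = 0.201.
%OS = 100 e^{−πζ/√(1−ζ²)} with ζ = 0.201 gives 52.5%.

%OS ≈ 52.5%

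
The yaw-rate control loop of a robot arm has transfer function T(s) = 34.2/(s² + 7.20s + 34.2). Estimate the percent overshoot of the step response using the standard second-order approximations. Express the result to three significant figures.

%OS ≈ 8.59%

Comparing the denominator to s² + 2ζω_n s + ω_n²: ω_n = √34.2 = 5.85 rad/s, and 2ζω_n = 7.20 so ζ = 7.20/(2·5.85) = 0.616.
%OS = 100 e^{−πζ/√(1−ζ²)} with ζ = 0.616 gives 8.59%.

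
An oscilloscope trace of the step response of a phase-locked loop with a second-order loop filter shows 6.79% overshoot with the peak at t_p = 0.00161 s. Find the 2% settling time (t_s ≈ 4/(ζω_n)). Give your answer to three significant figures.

The overshoot fixes ζ = −ln(OS)/√(π²+ln²(OS)) = 0.650.
t_p = π/ω_d ⇒ ω_d = 1950 rad/s; then ω_n = ω_d/√(1−ζ²) = 2570 rad/s.
t_s ≈ 4/(ζω_n) = 4/(0.650·2570) = 0.00239 s.

t_s ≈ 0.00239 s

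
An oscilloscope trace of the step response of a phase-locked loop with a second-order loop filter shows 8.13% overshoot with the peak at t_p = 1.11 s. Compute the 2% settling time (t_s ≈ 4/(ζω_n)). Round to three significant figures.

t_s ≈ 1.77 s

ζ from %OS: ζ = |ln 0.0813|/√(π²+ln²0.0813) = 0.624.
t_p = π/ω_d ⇒ ω_d = 2.83 rad/s; then ω_n = ω_d/√(1−ζ²) = 3.62 rad/s.
t_s ≈ 4/(ζω_n) = 4/(0.624·3.62) = 1.77 s.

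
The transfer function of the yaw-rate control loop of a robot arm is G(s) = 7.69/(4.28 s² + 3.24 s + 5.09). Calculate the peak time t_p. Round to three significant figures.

t_p ≈ 3.07 s

Dividing through by 4.28: denominator becomes s² + 0.7570 s + 1.189.
So ω_n = √1.189 = 1.09 rad/s and ζ = 0.7570/(2·1.09) = 0.347.
The damped frequency ω_d = ω_n√(1−ζ²) = 1.02 rad/s. t_p = π/ω_d = 3.07 s.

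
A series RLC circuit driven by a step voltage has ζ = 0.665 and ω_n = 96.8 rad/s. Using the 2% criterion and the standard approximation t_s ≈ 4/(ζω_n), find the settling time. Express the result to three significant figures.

t_s ≈ 0.0621 s

t_s ≈ 4/(ζω_n) = 4/(0.665 × 96.8) = 0.0621 s.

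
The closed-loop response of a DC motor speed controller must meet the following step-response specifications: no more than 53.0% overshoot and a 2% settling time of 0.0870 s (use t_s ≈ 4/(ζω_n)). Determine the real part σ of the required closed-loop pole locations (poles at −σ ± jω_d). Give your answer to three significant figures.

σ ≈ 46.0

The settling-time spec alone fixes σ = ζω_n = 4/t_s = 4/0.0870 = 46.0.
(Overshoot then fixes ζ = 0.198 and hence ω_d = σ·√(1−ζ²)/ζ = 228 rad/s.)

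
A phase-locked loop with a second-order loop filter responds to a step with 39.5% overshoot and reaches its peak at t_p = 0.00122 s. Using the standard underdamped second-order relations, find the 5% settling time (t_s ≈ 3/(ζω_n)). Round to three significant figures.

ζ from %OS: ζ = |ln 0.395|/√(π²+ln²0.395) = 0.284.
t_p = π/ω_d ⇒ ω_d = 2580 rad/s; then ω_n = ω_d/√(1−ζ²) = 2690 rad/s.
t_s ≈ 3/(ζω_n) = 3/(0.284·2690) = 0.00394 s.

t_s ≈ 0.00394 s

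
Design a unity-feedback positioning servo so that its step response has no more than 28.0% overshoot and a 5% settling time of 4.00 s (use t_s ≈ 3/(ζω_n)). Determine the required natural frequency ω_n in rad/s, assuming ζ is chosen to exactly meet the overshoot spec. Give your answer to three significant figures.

Inverting the overshoot relation: ζ = |ln 0.280|/√(π² + ln²0.280) = 0.376.
Then ω_n = 3/(ζ t_s) = 3/(0.376 × 4.00) = 2.00 rad/s.

ω_n ≈ 2.00 rad/s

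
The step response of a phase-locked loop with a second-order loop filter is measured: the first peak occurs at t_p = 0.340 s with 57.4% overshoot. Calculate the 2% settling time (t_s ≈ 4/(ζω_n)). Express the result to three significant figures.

The overshoot fixes ζ = −ln(OS)/√(π²+ln²(OS)) = 0.174.
t_p = π/ω_d ⇒ ω_d = 9.24 rad/s; then ω_n = ω_d/√(1−ζ²) = 9.38 rad/s.
t_s ≈ 4/(ζω_n) = 4/(0.174·9.38) = 2.45 s.

t_s ≈ 2.45 s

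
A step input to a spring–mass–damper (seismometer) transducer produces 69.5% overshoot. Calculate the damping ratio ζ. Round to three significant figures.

From %OS = 100·exp(−πζ/√(1−ζ²)), invert to get ζ = −ln(OS)/√(π² + ln²(OS)) with OS = 0.695.
−ln 0.695 = 0.3638, so ζ = 0.3638/√(π² + 0.1324) = 0.115.

ζ ≈ 0.115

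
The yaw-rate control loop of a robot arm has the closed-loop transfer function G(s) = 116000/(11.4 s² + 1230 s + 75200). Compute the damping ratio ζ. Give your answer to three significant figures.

Dividing through by 11.4: denominator becomes s² + 107.9 s + 6596.
So ω_n = √6596 = 81.2 rad/s and ζ = 107.9/(2·81.2) = 0.664.

ζ ≈ 0.664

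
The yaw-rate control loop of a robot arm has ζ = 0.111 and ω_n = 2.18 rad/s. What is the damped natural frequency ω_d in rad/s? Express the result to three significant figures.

ω_d = ω_n√(1−ζ²) = 2.18·√0.988 = 2.17 rad/s.

ω_d ≈ 2.17 rad/s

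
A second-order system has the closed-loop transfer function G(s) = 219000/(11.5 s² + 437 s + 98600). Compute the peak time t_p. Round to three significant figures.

Dividing through by 11.5: denominator becomes s² + 38.00 s + 8574.
So ω_n = √8574 = 92.6 rad/s and ζ = 38.00/(2·92.6) = 0.205.
ω_d = ω_n√(1−ζ²) = 90.6 rad/s. t_p = π/ω_d = 0.0347 s.

t_p ≈ 0.0347 s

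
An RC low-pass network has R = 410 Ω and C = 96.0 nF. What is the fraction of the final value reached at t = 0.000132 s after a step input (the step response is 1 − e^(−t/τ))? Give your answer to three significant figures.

y/y_∞ ≈ 0.965

τ = RC = 410 × 96.0 nF = 0.0000394 s.
y(t)/y_∞ = 1 − e^(−t/τ) = 1 − e^(−0.000132/0.0000394) = 1 − e^(−3.35) = 0.965.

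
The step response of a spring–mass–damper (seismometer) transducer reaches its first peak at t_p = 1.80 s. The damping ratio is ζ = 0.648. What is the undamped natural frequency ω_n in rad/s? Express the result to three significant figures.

Peak time t_p = π/ω_d, so ω_d = π/t_p = π/1.80 = 1.75 rad/s.
ω_n = ω_d/√(1−ζ²) = 1.75/√0.580 = 2.29 rad/s.

ω_n ≈ 2.29 rad/s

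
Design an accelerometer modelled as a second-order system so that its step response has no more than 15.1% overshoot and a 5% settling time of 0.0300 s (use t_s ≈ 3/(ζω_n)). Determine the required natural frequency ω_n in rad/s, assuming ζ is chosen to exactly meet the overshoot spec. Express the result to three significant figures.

ω_n ≈ 194 rad/s

Inverting the overshoot relation: ζ = |ln 0.151|/√(π² + ln²0.151) = 0.516.
Then ω_n = 3/(ζ t_s) = 3/(0.516 × 0.0300) = 194 rad/s.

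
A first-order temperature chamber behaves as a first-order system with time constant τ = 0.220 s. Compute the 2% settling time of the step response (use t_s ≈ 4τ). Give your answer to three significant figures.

t_s ≈ 4τ = 0.880 s.

t_s ≈ 0.880 s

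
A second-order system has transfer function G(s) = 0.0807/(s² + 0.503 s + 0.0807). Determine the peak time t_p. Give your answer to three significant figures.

t_p ≈ 23.8 s

Comparing the denominator to s² + 2ζω_n s + ω_n²: ω_n = √0.0807 = 0.284 rad/s, and 2ζω_n = 0.503 so ζ = 0.503/(2·0.284) = 0.885.
ω_d = 0.284·√(1 − 0.885²) = 0.132 rad/s. Then t_p = π/ω_d = 23.8 s.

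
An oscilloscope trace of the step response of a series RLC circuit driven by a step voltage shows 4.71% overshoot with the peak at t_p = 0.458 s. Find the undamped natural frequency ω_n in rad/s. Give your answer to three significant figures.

From the overshoot, ζ = −ln(OS)/√(π²+ln²(OS)) = 0.697.
From t_p = π/ω_d, ω_d = π/0.458 = 6.86 rad/s, so ω_n = ω_d/√(1−ζ²) = 9.57 rad/s.

ω_n ≈ 9.57 rad/s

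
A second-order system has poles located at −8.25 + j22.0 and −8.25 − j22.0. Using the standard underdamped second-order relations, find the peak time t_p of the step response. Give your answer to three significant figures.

t_p ≈ 0.143 s

t_p = π/ω_d with ω_d = 22.0 (the imaginary part), so t_p = 0.143 s.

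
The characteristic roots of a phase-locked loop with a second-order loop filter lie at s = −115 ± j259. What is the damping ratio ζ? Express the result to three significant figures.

ζ ≈ 0.406

With σ = 115, ω_d = 259: ω_n = √(σ²+ω_d²) = 283 rad/s, ζ = σ/ω_n = 0.406.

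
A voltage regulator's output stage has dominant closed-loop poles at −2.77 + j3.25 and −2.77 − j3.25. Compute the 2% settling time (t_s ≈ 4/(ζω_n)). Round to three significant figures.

t_s ≈ 1.44 s

For poles at −σ ± jω_d, ζω_n = σ = 2.77, so t_s ≈ 4/σ = 1.44 s.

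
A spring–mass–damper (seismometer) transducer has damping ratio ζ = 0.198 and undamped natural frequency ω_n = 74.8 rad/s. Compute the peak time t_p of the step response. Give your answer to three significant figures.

t_p ≈ 0.0428 s

The damped frequency is ω_d = ω_n√(1−ζ²) = 74.8·√(1−0.0392) = 73.3 rad/s.
Peak time t_p = π/ω_d = π/73.3 = 0.0428 s.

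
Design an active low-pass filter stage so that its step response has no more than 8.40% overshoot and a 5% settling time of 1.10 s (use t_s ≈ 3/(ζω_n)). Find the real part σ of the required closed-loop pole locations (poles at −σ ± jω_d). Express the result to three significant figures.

σ ≈ 2.73

The settling-time spec alone fixes σ = ζω_n = 3/t_s = 3/1.10 = 2.73.
(Overshoot then fixes ζ = 0.619 and hence ω_d = σ·√(1−ζ²)/ζ = 3.46 rad/s.)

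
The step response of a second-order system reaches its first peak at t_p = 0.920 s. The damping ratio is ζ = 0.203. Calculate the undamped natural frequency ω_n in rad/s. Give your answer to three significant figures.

ω_n ≈ 3.49 rad/s

Peak time t_p = π/ω_d, so ω_d = π/t_p = π/0.920 = 3.41 rad/s.
ω_n = ω_d/√(1−ζ²) = 3.41/√0.959 = 3.49 rad/s.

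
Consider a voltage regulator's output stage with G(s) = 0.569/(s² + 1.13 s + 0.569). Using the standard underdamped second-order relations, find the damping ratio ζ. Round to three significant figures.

ω_n = √0.569 = 0.754 rad/s; ζ = 1.13/(2·0.754) = 0.749.

ζ ≈ 0.749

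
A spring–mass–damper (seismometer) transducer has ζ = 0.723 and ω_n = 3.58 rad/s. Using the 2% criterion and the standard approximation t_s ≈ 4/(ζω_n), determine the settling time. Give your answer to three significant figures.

t_s ≈ 4/(ζω_n) = 4/(0.723 × 3.58) = 1.55 s.

t_s ≈ 1.55 s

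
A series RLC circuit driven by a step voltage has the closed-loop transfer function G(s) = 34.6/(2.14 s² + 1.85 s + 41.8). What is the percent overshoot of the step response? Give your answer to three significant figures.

%OS ≈ 73.4%

Dividing through by 2.14: denominator becomes s² + 0.8645 s + 19.53.
So ω_n = √19.53 = 4.42 rad/s and ζ = 0.8645/(2·4.42) = 0.0978.
%OS = 100 e^{−πζ/√(1−ζ²)} with ζ = 0.0978 gives 73.4%.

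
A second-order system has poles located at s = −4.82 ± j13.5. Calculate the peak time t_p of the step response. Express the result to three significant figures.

t_p ≈ 0.233 s

t_p = π/ω_d with ω_d = 13.5 (the imaginary part), so t_p = 0.233 s.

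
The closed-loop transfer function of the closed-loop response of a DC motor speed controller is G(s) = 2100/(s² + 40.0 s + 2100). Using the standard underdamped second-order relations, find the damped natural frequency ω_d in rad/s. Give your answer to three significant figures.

ω_d ≈ 41.2 rad/s

ω_n = √2100 = 45.8 rad/s; ζ = 40.0/(2·45.8) = 0.436.
The damped frequency ω_d = ω_n√(1−ζ²) = 41.2 rad/s.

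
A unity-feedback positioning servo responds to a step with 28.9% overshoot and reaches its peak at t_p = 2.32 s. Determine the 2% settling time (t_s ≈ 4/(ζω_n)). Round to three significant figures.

The overshoot fixes ζ = −ln(OS)/√(π²+ln²(OS)) = 0.367.
From t_p = π/ω_d, ω_d = π/2.32 = 1.35 rad/s, so ω_n = ω_d/√(1−ζ²) = 1.46 rad/s.
t_s ≈ 4/(ζω_n) = 4/(0.367·1.46) = 7.48 s.

t_s ≈ 7.48 s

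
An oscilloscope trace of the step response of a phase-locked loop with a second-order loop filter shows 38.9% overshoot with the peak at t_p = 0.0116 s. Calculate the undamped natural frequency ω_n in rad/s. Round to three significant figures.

ω_n ≈ 283 rad/s

From the overshoot, ζ = −ln(OS)/√(π²+ln²(OS)) = 0.288.
From t_p = π/ω_d, ω_d = π/0.0116 = 271 rad/s, so ω_n = ω_d/√(1−ζ²) = 283 rad/s.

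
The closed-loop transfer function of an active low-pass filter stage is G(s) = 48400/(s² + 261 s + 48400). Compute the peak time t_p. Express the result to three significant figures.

Matching coefficients with s² + 2ζω_n s + ω_n² gives ω_n² = 48400 ⇒ ω_n = 220 rad/s, and ζ = 261/(2ω_n) = 0.593.
The damped frequency ω_d = ω_n√(1−ζ²) = 177 rad/s. Then t_p = π/ω_d = 0.0177 s.

t_p ≈ 0.0177 s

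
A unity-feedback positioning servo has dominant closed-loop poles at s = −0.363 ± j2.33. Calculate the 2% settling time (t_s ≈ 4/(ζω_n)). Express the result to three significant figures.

For poles at −σ ± jω_d, ζω_n = σ = 0.363, so t_s ≈ 4/σ = 11.0 s.

t_s ≈ 11.0 s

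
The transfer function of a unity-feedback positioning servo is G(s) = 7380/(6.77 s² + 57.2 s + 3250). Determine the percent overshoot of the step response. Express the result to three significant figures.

%OS ≈ 53.9%

Dividing through by 6.77: denominator becomes s² + 8.449 s + 480.1.
So ω_n = √480.1 = 21.9 rad/s and ζ = 8.449/(2·21.9) = 0.193.
%OS = 100 e^{−πζ/√(1−ζ²)} with ζ = 0.193 gives 53.9%.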